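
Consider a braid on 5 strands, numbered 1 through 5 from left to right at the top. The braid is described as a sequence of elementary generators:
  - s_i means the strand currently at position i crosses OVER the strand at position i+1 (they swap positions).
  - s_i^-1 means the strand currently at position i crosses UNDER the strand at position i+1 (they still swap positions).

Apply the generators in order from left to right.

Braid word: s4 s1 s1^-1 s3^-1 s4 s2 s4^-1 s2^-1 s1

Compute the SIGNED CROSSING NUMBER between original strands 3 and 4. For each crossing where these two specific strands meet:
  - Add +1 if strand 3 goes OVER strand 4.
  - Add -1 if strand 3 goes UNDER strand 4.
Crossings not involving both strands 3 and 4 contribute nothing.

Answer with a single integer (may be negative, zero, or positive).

Gen 1: crossing 4x5. Both 3&4? no. Sum: 0
Gen 2: crossing 1x2. Both 3&4? no. Sum: 0
Gen 3: crossing 2x1. Both 3&4? no. Sum: 0
Gen 4: crossing 3x5. Both 3&4? no. Sum: 0
Gen 5: 3 over 4. Both 3&4? yes. Contrib: +1. Sum: 1
Gen 6: crossing 2x5. Both 3&4? no. Sum: 1
Gen 7: 4 under 3. Both 3&4? yes. Contrib: +1. Sum: 2
Gen 8: crossing 5x2. Both 3&4? no. Sum: 2
Gen 9: crossing 1x2. Both 3&4? no. Sum: 2

Answer: 2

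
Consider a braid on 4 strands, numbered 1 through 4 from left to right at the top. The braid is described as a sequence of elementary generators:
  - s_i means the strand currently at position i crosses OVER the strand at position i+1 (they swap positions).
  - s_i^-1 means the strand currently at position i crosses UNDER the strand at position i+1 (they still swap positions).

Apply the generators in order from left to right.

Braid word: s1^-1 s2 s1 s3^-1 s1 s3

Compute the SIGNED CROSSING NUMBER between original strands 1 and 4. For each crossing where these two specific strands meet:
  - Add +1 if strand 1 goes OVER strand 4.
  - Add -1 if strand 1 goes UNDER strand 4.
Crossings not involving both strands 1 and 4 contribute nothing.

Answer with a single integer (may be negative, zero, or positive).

Answer: -2

Derivation:
Gen 1: crossing 1x2. Both 1&4? no. Sum: 0
Gen 2: crossing 1x3. Both 1&4? no. Sum: 0
Gen 3: crossing 2x3. Both 1&4? no. Sum: 0
Gen 4: 1 under 4. Both 1&4? yes. Contrib: -1. Sum: -1
Gen 5: crossing 3x2. Both 1&4? no. Sum: -1
Gen 6: 4 over 1. Both 1&4? yes. Contrib: -1. Sum: -2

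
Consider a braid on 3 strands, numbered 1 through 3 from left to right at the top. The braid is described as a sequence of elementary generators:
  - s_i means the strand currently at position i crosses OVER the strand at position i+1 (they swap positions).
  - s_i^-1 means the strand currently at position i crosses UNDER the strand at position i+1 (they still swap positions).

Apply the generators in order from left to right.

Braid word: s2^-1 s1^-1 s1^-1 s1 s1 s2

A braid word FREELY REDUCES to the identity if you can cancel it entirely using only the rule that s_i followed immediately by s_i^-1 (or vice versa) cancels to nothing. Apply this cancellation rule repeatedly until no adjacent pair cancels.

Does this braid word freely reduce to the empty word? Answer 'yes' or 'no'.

Answer: yes

Derivation:
Gen 1 (s2^-1): push. Stack: [s2^-1]
Gen 2 (s1^-1): push. Stack: [s2^-1 s1^-1]
Gen 3 (s1^-1): push. Stack: [s2^-1 s1^-1 s1^-1]
Gen 4 (s1): cancels prior s1^-1. Stack: [s2^-1 s1^-1]
Gen 5 (s1): cancels prior s1^-1. Stack: [s2^-1]
Gen 6 (s2): cancels prior s2^-1. Stack: []
Reduced word: (empty)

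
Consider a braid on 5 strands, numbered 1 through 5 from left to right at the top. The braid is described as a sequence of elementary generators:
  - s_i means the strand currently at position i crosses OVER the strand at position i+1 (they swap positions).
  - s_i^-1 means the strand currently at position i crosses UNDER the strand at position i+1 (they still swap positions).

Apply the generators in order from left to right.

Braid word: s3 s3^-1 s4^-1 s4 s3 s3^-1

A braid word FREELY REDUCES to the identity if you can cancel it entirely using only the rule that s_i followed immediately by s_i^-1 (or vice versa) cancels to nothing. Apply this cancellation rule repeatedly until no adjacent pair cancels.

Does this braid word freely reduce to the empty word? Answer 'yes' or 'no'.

Answer: yes

Derivation:
Gen 1 (s3): push. Stack: [s3]
Gen 2 (s3^-1): cancels prior s3. Stack: []
Gen 3 (s4^-1): push. Stack: [s4^-1]
Gen 4 (s4): cancels prior s4^-1. Stack: []
Gen 5 (s3): push. Stack: [s3]
Gen 6 (s3^-1): cancels prior s3. Stack: []
Reduced word: (empty)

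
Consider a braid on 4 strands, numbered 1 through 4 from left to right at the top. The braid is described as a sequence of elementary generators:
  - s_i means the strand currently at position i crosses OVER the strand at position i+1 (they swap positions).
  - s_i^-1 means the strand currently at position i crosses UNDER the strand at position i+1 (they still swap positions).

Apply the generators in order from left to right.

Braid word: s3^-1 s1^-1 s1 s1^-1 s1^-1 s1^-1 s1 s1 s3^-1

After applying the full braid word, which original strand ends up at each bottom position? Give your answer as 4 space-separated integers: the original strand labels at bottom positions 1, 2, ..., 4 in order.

Answer: 2 1 3 4

Derivation:
Gen 1 (s3^-1): strand 3 crosses under strand 4. Perm now: [1 2 4 3]
Gen 2 (s1^-1): strand 1 crosses under strand 2. Perm now: [2 1 4 3]
Gen 3 (s1): strand 2 crosses over strand 1. Perm now: [1 2 4 3]
Gen 4 (s1^-1): strand 1 crosses under strand 2. Perm now: [2 1 4 3]
Gen 5 (s1^-1): strand 2 crosses under strand 1. Perm now: [1 2 4 3]
Gen 6 (s1^-1): strand 1 crosses under strand 2. Perm now: [2 1 4 3]
Gen 7 (s1): strand 2 crosses over strand 1. Perm now: [1 2 4 3]
Gen 8 (s1): strand 1 crosses over strand 2. Perm now: [2 1 4 3]
Gen 9 (s3^-1): strand 4 crosses under strand 3. Perm now: [2 1 3 4]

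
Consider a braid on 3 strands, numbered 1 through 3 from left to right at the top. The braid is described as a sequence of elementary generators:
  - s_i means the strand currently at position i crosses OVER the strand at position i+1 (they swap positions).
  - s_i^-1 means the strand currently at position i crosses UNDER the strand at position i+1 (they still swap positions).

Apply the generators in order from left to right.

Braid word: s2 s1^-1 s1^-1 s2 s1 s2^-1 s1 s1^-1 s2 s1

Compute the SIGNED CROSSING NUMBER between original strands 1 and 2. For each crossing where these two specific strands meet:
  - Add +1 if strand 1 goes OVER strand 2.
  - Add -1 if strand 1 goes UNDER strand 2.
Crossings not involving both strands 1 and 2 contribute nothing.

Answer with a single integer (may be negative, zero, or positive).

Answer: 0

Derivation:
Gen 1: crossing 2x3. Both 1&2? no. Sum: 0
Gen 2: crossing 1x3. Both 1&2? no. Sum: 0
Gen 3: crossing 3x1. Both 1&2? no. Sum: 0
Gen 4: crossing 3x2. Both 1&2? no. Sum: 0
Gen 5: 1 over 2. Both 1&2? yes. Contrib: +1. Sum: 1
Gen 6: crossing 1x3. Both 1&2? no. Sum: 1
Gen 7: crossing 2x3. Both 1&2? no. Sum: 1
Gen 8: crossing 3x2. Both 1&2? no. Sum: 1
Gen 9: crossing 3x1. Both 1&2? no. Sum: 1
Gen 10: 2 over 1. Both 1&2? yes. Contrib: -1. Sum: 0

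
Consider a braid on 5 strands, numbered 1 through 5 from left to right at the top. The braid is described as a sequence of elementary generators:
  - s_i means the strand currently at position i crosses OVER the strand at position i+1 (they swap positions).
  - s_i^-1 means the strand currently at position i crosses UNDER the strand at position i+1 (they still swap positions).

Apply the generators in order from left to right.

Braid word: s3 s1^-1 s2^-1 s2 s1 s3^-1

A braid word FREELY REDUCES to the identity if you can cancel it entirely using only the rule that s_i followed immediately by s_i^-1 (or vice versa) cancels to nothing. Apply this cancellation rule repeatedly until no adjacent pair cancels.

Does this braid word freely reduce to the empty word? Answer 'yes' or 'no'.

Answer: yes

Derivation:
Gen 1 (s3): push. Stack: [s3]
Gen 2 (s1^-1): push. Stack: [s3 s1^-1]
Gen 3 (s2^-1): push. Stack: [s3 s1^-1 s2^-1]
Gen 4 (s2): cancels prior s2^-1. Stack: [s3 s1^-1]
Gen 5 (s1): cancels prior s1^-1. Stack: [s3]
Gen 6 (s3^-1): cancels prior s3. Stack: []
Reduced word: (empty)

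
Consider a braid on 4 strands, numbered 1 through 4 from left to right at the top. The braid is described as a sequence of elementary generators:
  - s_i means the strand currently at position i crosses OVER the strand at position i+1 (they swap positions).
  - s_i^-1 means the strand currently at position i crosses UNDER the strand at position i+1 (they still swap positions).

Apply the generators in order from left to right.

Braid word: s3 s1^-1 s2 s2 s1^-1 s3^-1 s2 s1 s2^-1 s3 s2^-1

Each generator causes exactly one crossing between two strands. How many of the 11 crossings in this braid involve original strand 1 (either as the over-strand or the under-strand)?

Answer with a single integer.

Gen 1: crossing 3x4. Involves strand 1? no. Count so far: 0
Gen 2: crossing 1x2. Involves strand 1? yes. Count so far: 1
Gen 3: crossing 1x4. Involves strand 1? yes. Count so far: 2
Gen 4: crossing 4x1. Involves strand 1? yes. Count so far: 3
Gen 5: crossing 2x1. Involves strand 1? yes. Count so far: 4
Gen 6: crossing 4x3. Involves strand 1? no. Count so far: 4
Gen 7: crossing 2x3. Involves strand 1? no. Count so far: 4
Gen 8: crossing 1x3. Involves strand 1? yes. Count so far: 5
Gen 9: crossing 1x2. Involves strand 1? yes. Count so far: 6
Gen 10: crossing 1x4. Involves strand 1? yes. Count so far: 7
Gen 11: crossing 2x4. Involves strand 1? no. Count so far: 7

Answer: 7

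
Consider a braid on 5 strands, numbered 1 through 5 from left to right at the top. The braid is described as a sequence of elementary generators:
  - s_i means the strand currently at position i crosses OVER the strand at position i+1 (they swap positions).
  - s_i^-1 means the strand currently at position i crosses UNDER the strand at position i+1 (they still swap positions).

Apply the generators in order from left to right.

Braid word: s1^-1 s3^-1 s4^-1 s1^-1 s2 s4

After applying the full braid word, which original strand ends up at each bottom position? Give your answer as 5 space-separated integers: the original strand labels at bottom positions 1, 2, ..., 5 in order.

Answer: 1 4 2 3 5

Derivation:
Gen 1 (s1^-1): strand 1 crosses under strand 2. Perm now: [2 1 3 4 5]
Gen 2 (s3^-1): strand 3 crosses under strand 4. Perm now: [2 1 4 3 5]
Gen 3 (s4^-1): strand 3 crosses under strand 5. Perm now: [2 1 4 5 3]
Gen 4 (s1^-1): strand 2 crosses under strand 1. Perm now: [1 2 4 5 3]
Gen 5 (s2): strand 2 crosses over strand 4. Perm now: [1 4 2 5 3]
Gen 6 (s4): strand 5 crosses over strand 3. Perm now: [1 4 2 3 5]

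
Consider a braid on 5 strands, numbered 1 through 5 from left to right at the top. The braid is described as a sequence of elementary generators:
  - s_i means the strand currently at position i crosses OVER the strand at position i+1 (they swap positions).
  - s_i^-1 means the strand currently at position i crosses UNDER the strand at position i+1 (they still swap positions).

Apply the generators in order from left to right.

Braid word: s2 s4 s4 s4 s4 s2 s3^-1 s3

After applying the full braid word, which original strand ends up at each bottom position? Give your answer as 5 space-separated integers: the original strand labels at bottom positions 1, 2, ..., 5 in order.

Gen 1 (s2): strand 2 crosses over strand 3. Perm now: [1 3 2 4 5]
Gen 2 (s4): strand 4 crosses over strand 5. Perm now: [1 3 2 5 4]
Gen 3 (s4): strand 5 crosses over strand 4. Perm now: [1 3 2 4 5]
Gen 4 (s4): strand 4 crosses over strand 5. Perm now: [1 3 2 5 4]
Gen 5 (s4): strand 5 crosses over strand 4. Perm now: [1 3 2 4 5]
Gen 6 (s2): strand 3 crosses over strand 2. Perm now: [1 2 3 4 5]
Gen 7 (s3^-1): strand 3 crosses under strand 4. Perm now: [1 2 4 3 5]
Gen 8 (s3): strand 4 crosses over strand 3. Perm now: [1 2 3 4 5]

Answer: 1 2 3 4 5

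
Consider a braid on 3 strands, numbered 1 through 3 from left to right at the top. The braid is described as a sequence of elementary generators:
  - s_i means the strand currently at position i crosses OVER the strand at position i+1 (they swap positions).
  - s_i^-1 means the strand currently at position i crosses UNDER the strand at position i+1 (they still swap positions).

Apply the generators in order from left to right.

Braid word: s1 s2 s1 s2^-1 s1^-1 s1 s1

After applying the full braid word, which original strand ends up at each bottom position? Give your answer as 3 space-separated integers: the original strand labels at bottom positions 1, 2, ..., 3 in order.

Gen 1 (s1): strand 1 crosses over strand 2. Perm now: [2 1 3]
Gen 2 (s2): strand 1 crosses over strand 3. Perm now: [2 3 1]
Gen 3 (s1): strand 2 crosses over strand 3. Perm now: [3 2 1]
Gen 4 (s2^-1): strand 2 crosses under strand 1. Perm now: [3 1 2]
Gen 5 (s1^-1): strand 3 crosses under strand 1. Perm now: [1 3 2]
Gen 6 (s1): strand 1 crosses over strand 3. Perm now: [3 1 2]
Gen 7 (s1): strand 3 crosses over strand 1. Perm now: [1 3 2]

Answer: 1 3 2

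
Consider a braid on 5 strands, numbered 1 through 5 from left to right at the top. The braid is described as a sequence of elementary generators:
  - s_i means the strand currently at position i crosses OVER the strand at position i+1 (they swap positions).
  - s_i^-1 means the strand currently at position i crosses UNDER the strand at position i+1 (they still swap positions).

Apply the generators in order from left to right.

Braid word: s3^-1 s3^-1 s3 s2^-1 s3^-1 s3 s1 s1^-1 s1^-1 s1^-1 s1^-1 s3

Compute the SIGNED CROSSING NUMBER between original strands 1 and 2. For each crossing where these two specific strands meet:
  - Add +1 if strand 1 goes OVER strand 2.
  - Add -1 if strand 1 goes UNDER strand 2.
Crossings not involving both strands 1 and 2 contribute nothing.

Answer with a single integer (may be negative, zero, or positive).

Gen 1: crossing 3x4. Both 1&2? no. Sum: 0
Gen 2: crossing 4x3. Both 1&2? no. Sum: 0
Gen 3: crossing 3x4. Both 1&2? no. Sum: 0
Gen 4: crossing 2x4. Both 1&2? no. Sum: 0
Gen 5: crossing 2x3. Both 1&2? no. Sum: 0
Gen 6: crossing 3x2. Both 1&2? no. Sum: 0
Gen 7: crossing 1x4. Both 1&2? no. Sum: 0
Gen 8: crossing 4x1. Both 1&2? no. Sum: 0
Gen 9: crossing 1x4. Both 1&2? no. Sum: 0
Gen 10: crossing 4x1. Both 1&2? no. Sum: 0
Gen 11: crossing 1x4. Both 1&2? no. Sum: 0
Gen 12: crossing 2x3. Both 1&2? no. Sum: 0

Answer: 0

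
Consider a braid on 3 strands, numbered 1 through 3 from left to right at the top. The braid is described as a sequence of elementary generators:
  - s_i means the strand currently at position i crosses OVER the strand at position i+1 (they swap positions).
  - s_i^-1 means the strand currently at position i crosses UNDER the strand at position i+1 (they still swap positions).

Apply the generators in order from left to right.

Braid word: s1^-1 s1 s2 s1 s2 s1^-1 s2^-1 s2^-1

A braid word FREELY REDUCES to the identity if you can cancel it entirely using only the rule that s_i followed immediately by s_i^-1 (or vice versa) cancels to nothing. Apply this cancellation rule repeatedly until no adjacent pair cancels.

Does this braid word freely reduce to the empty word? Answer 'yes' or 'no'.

Gen 1 (s1^-1): push. Stack: [s1^-1]
Gen 2 (s1): cancels prior s1^-1. Stack: []
Gen 3 (s2): push. Stack: [s2]
Gen 4 (s1): push. Stack: [s2 s1]
Gen 5 (s2): push. Stack: [s2 s1 s2]
Gen 6 (s1^-1): push. Stack: [s2 s1 s2 s1^-1]
Gen 7 (s2^-1): push. Stack: [s2 s1 s2 s1^-1 s2^-1]
Gen 8 (s2^-1): push. Stack: [s2 s1 s2 s1^-1 s2^-1 s2^-1]
Reduced word: s2 s1 s2 s1^-1 s2^-1 s2^-1

Answer: no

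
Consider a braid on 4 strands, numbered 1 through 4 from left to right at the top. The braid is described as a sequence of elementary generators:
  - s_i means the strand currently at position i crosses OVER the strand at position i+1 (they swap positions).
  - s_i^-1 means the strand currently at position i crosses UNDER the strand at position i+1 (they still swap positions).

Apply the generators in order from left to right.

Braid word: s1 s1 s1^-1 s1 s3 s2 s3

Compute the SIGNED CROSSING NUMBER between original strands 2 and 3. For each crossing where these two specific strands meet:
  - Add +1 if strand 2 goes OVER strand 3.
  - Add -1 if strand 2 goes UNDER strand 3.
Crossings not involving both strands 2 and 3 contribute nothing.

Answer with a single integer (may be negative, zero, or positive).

Answer: 1

Derivation:
Gen 1: crossing 1x2. Both 2&3? no. Sum: 0
Gen 2: crossing 2x1. Both 2&3? no. Sum: 0
Gen 3: crossing 1x2. Both 2&3? no. Sum: 0
Gen 4: crossing 2x1. Both 2&3? no. Sum: 0
Gen 5: crossing 3x4. Both 2&3? no. Sum: 0
Gen 6: crossing 2x4. Both 2&3? no. Sum: 0
Gen 7: 2 over 3. Both 2&3? yes. Contrib: +1. Sum: 1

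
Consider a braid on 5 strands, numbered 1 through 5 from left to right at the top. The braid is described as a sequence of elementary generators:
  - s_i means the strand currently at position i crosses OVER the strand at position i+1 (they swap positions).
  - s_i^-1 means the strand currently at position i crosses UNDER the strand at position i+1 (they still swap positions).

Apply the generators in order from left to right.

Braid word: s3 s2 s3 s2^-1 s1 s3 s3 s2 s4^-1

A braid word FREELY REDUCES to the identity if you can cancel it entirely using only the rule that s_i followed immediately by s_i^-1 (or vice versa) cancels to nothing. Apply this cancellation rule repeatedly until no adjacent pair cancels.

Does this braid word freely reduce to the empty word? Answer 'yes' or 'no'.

Answer: no

Derivation:
Gen 1 (s3): push. Stack: [s3]
Gen 2 (s2): push. Stack: [s3 s2]
Gen 3 (s3): push. Stack: [s3 s2 s3]
Gen 4 (s2^-1): push. Stack: [s3 s2 s3 s2^-1]
Gen 5 (s1): push. Stack: [s3 s2 s3 s2^-1 s1]
Gen 6 (s3): push. Stack: [s3 s2 s3 s2^-1 s1 s3]
Gen 7 (s3): push. Stack: [s3 s2 s3 s2^-1 s1 s3 s3]
Gen 8 (s2): push. Stack: [s3 s2 s3 s2^-1 s1 s3 s3 s2]
Gen 9 (s4^-1): push. Stack: [s3 s2 s3 s2^-1 s1 s3 s3 s2 s4^-1]
Reduced word: s3 s2 s3 s2^-1 s1 s3 s3 s2 s4^-1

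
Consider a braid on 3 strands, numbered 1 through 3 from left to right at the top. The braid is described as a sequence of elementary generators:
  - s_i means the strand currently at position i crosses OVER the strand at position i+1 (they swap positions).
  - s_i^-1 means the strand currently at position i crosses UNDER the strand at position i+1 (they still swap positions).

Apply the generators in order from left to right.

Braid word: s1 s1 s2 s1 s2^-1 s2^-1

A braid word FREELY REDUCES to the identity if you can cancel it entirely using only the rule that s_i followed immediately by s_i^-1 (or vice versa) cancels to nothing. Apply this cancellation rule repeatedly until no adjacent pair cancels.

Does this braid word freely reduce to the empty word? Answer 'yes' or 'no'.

Answer: no

Derivation:
Gen 1 (s1): push. Stack: [s1]
Gen 2 (s1): push. Stack: [s1 s1]
Gen 3 (s2): push. Stack: [s1 s1 s2]
Gen 4 (s1): push. Stack: [s1 s1 s2 s1]
Gen 5 (s2^-1): push. Stack: [s1 s1 s2 s1 s2^-1]
Gen 6 (s2^-1): push. Stack: [s1 s1 s2 s1 s2^-1 s2^-1]
Reduced word: s1 s1 s2 s1 s2^-1 s2^-1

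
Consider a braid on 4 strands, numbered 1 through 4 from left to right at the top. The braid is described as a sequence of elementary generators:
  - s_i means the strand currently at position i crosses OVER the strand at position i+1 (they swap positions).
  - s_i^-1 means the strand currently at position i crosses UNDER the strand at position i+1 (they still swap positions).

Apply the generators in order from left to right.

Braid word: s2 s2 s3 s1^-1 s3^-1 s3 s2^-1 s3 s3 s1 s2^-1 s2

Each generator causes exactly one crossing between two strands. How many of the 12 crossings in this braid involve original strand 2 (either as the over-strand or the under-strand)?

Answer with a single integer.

Answer: 6

Derivation:
Gen 1: crossing 2x3. Involves strand 2? yes. Count so far: 1
Gen 2: crossing 3x2. Involves strand 2? yes. Count so far: 2
Gen 3: crossing 3x4. Involves strand 2? no. Count so far: 2
Gen 4: crossing 1x2. Involves strand 2? yes. Count so far: 3
Gen 5: crossing 4x3. Involves strand 2? no. Count so far: 3
Gen 6: crossing 3x4. Involves strand 2? no. Count so far: 3
Gen 7: crossing 1x4. Involves strand 2? no. Count so far: 3
Gen 8: crossing 1x3. Involves strand 2? no. Count so far: 3
Gen 9: crossing 3x1. Involves strand 2? no. Count so far: 3
Gen 10: crossing 2x4. Involves strand 2? yes. Count so far: 4
Gen 11: crossing 2x1. Involves strand 2? yes. Count so far: 5
Gen 12: crossing 1x2. Involves strand 2? yes. Count so far: 6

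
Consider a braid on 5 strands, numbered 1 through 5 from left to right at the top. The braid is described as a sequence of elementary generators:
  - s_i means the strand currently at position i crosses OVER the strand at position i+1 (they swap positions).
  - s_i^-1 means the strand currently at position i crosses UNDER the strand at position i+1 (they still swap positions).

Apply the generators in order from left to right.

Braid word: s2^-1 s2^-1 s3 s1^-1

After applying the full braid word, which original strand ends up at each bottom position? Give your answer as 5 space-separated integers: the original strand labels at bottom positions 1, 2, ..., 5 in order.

Gen 1 (s2^-1): strand 2 crosses under strand 3. Perm now: [1 3 2 4 5]
Gen 2 (s2^-1): strand 3 crosses under strand 2. Perm now: [1 2 3 4 5]
Gen 3 (s3): strand 3 crosses over strand 4. Perm now: [1 2 4 3 5]
Gen 4 (s1^-1): strand 1 crosses under strand 2. Perm now: [2 1 4 3 5]

Answer: 2 1 4 3 5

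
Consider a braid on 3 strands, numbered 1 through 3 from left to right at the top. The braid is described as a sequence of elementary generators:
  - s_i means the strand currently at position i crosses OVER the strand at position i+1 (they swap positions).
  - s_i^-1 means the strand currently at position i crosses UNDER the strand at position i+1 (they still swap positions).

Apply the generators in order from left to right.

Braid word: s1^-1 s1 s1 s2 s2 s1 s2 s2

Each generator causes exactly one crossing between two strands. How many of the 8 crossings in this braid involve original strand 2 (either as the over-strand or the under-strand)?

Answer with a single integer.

Gen 1: crossing 1x2. Involves strand 2? yes. Count so far: 1
Gen 2: crossing 2x1. Involves strand 2? yes. Count so far: 2
Gen 3: crossing 1x2. Involves strand 2? yes. Count so far: 3
Gen 4: crossing 1x3. Involves strand 2? no. Count so far: 3
Gen 5: crossing 3x1. Involves strand 2? no. Count so far: 3
Gen 6: crossing 2x1. Involves strand 2? yes. Count so far: 4
Gen 7: crossing 2x3. Involves strand 2? yes. Count so far: 5
Gen 8: crossing 3x2. Involves strand 2? yes. Count so far: 6

Answer: 6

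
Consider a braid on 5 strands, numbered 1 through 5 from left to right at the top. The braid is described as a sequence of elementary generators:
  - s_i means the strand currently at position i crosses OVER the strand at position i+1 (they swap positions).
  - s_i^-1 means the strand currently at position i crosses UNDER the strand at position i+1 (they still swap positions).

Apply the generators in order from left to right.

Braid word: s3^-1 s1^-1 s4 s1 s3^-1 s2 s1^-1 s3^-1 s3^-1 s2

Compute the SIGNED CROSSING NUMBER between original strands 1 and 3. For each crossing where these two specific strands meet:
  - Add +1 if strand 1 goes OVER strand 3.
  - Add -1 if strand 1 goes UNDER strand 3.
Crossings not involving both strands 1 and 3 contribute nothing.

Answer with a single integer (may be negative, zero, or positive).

Gen 1: crossing 3x4. Both 1&3? no. Sum: 0
Gen 2: crossing 1x2. Both 1&3? no. Sum: 0
Gen 3: crossing 3x5. Both 1&3? no. Sum: 0
Gen 4: crossing 2x1. Both 1&3? no. Sum: 0
Gen 5: crossing 4x5. Both 1&3? no. Sum: 0
Gen 6: crossing 2x5. Both 1&3? no. Sum: 0
Gen 7: crossing 1x5. Both 1&3? no. Sum: 0
Gen 8: crossing 2x4. Both 1&3? no. Sum: 0
Gen 9: crossing 4x2. Both 1&3? no. Sum: 0
Gen 10: crossing 1x2. Both 1&3? no. Sum: 0

Answer: 0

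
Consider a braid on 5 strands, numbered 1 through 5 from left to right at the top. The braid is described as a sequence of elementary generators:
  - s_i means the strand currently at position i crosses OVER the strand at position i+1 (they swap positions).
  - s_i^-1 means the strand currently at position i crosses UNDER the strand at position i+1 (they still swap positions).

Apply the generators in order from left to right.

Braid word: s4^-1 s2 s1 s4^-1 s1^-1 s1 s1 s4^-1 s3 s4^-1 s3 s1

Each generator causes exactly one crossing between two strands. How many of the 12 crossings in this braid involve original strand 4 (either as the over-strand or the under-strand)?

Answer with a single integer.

Answer: 5

Derivation:
Gen 1: crossing 4x5. Involves strand 4? yes. Count so far: 1
Gen 2: crossing 2x3. Involves strand 4? no. Count so far: 1
Gen 3: crossing 1x3. Involves strand 4? no. Count so far: 1
Gen 4: crossing 5x4. Involves strand 4? yes. Count so far: 2
Gen 5: crossing 3x1. Involves strand 4? no. Count so far: 2
Gen 6: crossing 1x3. Involves strand 4? no. Count so far: 2
Gen 7: crossing 3x1. Involves strand 4? no. Count so far: 2
Gen 8: crossing 4x5. Involves strand 4? yes. Count so far: 3
Gen 9: crossing 2x5. Involves strand 4? no. Count so far: 3
Gen 10: crossing 2x4. Involves strand 4? yes. Count so far: 4
Gen 11: crossing 5x4. Involves strand 4? yes. Count so far: 5
Gen 12: crossing 1x3. Involves strand 4? no. Count so far: 5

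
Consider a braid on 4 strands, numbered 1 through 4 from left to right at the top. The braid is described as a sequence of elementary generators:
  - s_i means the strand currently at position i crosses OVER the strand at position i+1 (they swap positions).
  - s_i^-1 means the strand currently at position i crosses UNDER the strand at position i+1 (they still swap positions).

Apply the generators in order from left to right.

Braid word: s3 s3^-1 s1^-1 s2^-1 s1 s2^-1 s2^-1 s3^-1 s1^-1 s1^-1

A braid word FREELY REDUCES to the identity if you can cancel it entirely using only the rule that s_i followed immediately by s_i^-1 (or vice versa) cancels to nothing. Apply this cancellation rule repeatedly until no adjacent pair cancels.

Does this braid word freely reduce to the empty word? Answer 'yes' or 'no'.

Gen 1 (s3): push. Stack: [s3]
Gen 2 (s3^-1): cancels prior s3. Stack: []
Gen 3 (s1^-1): push. Stack: [s1^-1]
Gen 4 (s2^-1): push. Stack: [s1^-1 s2^-1]
Gen 5 (s1): push. Stack: [s1^-1 s2^-1 s1]
Gen 6 (s2^-1): push. Stack: [s1^-1 s2^-1 s1 s2^-1]
Gen 7 (s2^-1): push. Stack: [s1^-1 s2^-1 s1 s2^-1 s2^-1]
Gen 8 (s3^-1): push. Stack: [s1^-1 s2^-1 s1 s2^-1 s2^-1 s3^-1]
Gen 9 (s1^-1): push. Stack: [s1^-1 s2^-1 s1 s2^-1 s2^-1 s3^-1 s1^-1]
Gen 10 (s1^-1): push. Stack: [s1^-1 s2^-1 s1 s2^-1 s2^-1 s3^-1 s1^-1 s1^-1]
Reduced word: s1^-1 s2^-1 s1 s2^-1 s2^-1 s3^-1 s1^-1 s1^-1

Answer: no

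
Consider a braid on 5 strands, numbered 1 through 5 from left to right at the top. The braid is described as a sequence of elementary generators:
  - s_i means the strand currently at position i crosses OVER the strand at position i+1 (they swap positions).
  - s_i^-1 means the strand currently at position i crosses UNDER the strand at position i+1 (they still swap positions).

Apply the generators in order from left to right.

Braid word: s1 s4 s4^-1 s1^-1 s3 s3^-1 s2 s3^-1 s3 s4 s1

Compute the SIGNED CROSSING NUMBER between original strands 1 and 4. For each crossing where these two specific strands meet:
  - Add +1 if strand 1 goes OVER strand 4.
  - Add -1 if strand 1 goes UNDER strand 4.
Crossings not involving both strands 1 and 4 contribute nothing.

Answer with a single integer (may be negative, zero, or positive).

Answer: 0

Derivation:
Gen 1: crossing 1x2. Both 1&4? no. Sum: 0
Gen 2: crossing 4x5. Both 1&4? no. Sum: 0
Gen 3: crossing 5x4. Both 1&4? no. Sum: 0
Gen 4: crossing 2x1. Both 1&4? no. Sum: 0
Gen 5: crossing 3x4. Both 1&4? no. Sum: 0
Gen 6: crossing 4x3. Both 1&4? no. Sum: 0
Gen 7: crossing 2x3. Both 1&4? no. Sum: 0
Gen 8: crossing 2x4. Both 1&4? no. Sum: 0
Gen 9: crossing 4x2. Both 1&4? no. Sum: 0
Gen 10: crossing 4x5. Both 1&4? no. Sum: 0
Gen 11: crossing 1x3. Both 1&4? no. Sum: 0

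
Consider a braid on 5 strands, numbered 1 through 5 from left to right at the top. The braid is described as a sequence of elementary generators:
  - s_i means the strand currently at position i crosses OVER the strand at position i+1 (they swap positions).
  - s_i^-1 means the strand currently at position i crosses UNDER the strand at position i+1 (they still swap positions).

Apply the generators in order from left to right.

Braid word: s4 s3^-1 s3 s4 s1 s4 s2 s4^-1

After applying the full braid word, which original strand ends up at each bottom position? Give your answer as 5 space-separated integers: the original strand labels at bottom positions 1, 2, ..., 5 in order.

Gen 1 (s4): strand 4 crosses over strand 5. Perm now: [1 2 3 5 4]
Gen 2 (s3^-1): strand 3 crosses under strand 5. Perm now: [1 2 5 3 4]
Gen 3 (s3): strand 5 crosses over strand 3. Perm now: [1 2 3 5 4]
Gen 4 (s4): strand 5 crosses over strand 4. Perm now: [1 2 3 4 5]
Gen 5 (s1): strand 1 crosses over strand 2. Perm now: [2 1 3 4 5]
Gen 6 (s4): strand 4 crosses over strand 5. Perm now: [2 1 3 5 4]
Gen 7 (s2): strand 1 crosses over strand 3. Perm now: [2 3 1 5 4]
Gen 8 (s4^-1): strand 5 crosses under strand 4. Perm now: [2 3 1 4 5]

Answer: 2 3 1 4 5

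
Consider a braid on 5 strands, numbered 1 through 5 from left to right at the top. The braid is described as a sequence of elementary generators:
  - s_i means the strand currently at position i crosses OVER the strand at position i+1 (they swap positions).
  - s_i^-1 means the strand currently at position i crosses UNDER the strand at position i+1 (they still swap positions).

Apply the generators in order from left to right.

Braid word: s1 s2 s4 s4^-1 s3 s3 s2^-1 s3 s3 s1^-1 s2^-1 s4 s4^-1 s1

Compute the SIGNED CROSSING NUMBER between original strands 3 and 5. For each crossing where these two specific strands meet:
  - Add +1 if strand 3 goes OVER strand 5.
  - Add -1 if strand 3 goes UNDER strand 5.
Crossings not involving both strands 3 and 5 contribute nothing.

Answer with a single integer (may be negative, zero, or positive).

Answer: 0

Derivation:
Gen 1: crossing 1x2. Both 3&5? no. Sum: 0
Gen 2: crossing 1x3. Both 3&5? no. Sum: 0
Gen 3: crossing 4x5. Both 3&5? no. Sum: 0
Gen 4: crossing 5x4. Both 3&5? no. Sum: 0
Gen 5: crossing 1x4. Both 3&5? no. Sum: 0
Gen 6: crossing 4x1. Both 3&5? no. Sum: 0
Gen 7: crossing 3x1. Both 3&5? no. Sum: 0
Gen 8: crossing 3x4. Both 3&5? no. Sum: 0
Gen 9: crossing 4x3. Both 3&5? no. Sum: 0
Gen 10: crossing 2x1. Both 3&5? no. Sum: 0
Gen 11: crossing 2x3. Both 3&5? no. Sum: 0
Gen 12: crossing 4x5. Both 3&5? no. Sum: 0
Gen 13: crossing 5x4. Both 3&5? no. Sum: 0
Gen 14: crossing 1x3. Both 3&5? no. Sum: 0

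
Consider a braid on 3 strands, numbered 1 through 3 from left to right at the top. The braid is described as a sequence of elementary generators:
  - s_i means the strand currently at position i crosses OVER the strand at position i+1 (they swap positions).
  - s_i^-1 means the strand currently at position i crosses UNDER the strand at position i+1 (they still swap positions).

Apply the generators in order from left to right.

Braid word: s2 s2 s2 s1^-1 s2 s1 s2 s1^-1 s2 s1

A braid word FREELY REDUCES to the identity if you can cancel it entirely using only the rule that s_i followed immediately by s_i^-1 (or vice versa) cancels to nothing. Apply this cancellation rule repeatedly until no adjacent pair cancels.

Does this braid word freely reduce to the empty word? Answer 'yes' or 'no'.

Answer: no

Derivation:
Gen 1 (s2): push. Stack: [s2]
Gen 2 (s2): push. Stack: [s2 s2]
Gen 3 (s2): push. Stack: [s2 s2 s2]
Gen 4 (s1^-1): push. Stack: [s2 s2 s2 s1^-1]
Gen 5 (s2): push. Stack: [s2 s2 s2 s1^-1 s2]
Gen 6 (s1): push. Stack: [s2 s2 s2 s1^-1 s2 s1]
Gen 7 (s2): push. Stack: [s2 s2 s2 s1^-1 s2 s1 s2]
Gen 8 (s1^-1): push. Stack: [s2 s2 s2 s1^-1 s2 s1 s2 s1^-1]
Gen 9 (s2): push. Stack: [s2 s2 s2 s1^-1 s2 s1 s2 s1^-1 s2]
Gen 10 (s1): push. Stack: [s2 s2 s2 s1^-1 s2 s1 s2 s1^-1 s2 s1]
Reduced word: s2 s2 s2 s1^-1 s2 s1 s2 s1^-1 s2 s1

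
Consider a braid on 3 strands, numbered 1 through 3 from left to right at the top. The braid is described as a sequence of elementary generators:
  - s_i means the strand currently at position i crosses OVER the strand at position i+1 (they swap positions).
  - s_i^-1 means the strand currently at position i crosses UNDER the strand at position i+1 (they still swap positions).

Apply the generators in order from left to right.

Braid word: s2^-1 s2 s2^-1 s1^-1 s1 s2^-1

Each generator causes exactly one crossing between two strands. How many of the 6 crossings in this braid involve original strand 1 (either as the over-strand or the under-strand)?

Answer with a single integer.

Answer: 2

Derivation:
Gen 1: crossing 2x3. Involves strand 1? no. Count so far: 0
Gen 2: crossing 3x2. Involves strand 1? no. Count so far: 0
Gen 3: crossing 2x3. Involves strand 1? no. Count so far: 0
Gen 4: crossing 1x3. Involves strand 1? yes. Count so far: 1
Gen 5: crossing 3x1. Involves strand 1? yes. Count so far: 2
Gen 6: crossing 3x2. Involves strand 1? no. Count so far: 2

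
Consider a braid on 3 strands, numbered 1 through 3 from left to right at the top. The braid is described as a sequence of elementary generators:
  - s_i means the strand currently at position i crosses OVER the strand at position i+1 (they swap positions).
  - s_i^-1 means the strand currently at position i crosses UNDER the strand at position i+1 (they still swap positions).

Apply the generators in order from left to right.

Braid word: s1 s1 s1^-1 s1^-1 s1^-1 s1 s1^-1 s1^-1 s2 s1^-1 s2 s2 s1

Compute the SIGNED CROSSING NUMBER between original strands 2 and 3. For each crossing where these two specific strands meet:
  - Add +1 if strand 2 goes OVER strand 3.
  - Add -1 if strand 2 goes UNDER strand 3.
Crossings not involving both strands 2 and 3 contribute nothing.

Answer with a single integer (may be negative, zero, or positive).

Answer: 1

Derivation:
Gen 1: crossing 1x2. Both 2&3? no. Sum: 0
Gen 2: crossing 2x1. Both 2&3? no. Sum: 0
Gen 3: crossing 1x2. Both 2&3? no. Sum: 0
Gen 4: crossing 2x1. Both 2&3? no. Sum: 0
Gen 5: crossing 1x2. Both 2&3? no. Sum: 0
Gen 6: crossing 2x1. Both 2&3? no. Sum: 0
Gen 7: crossing 1x2. Both 2&3? no. Sum: 0
Gen 8: crossing 2x1. Both 2&3? no. Sum: 0
Gen 9: 2 over 3. Both 2&3? yes. Contrib: +1. Sum: 1
Gen 10: crossing 1x3. Both 2&3? no. Sum: 1
Gen 11: crossing 1x2. Both 2&3? no. Sum: 1
Gen 12: crossing 2x1. Both 2&3? no. Sum: 1
Gen 13: crossing 3x1. Both 2&3? no. Sum: 1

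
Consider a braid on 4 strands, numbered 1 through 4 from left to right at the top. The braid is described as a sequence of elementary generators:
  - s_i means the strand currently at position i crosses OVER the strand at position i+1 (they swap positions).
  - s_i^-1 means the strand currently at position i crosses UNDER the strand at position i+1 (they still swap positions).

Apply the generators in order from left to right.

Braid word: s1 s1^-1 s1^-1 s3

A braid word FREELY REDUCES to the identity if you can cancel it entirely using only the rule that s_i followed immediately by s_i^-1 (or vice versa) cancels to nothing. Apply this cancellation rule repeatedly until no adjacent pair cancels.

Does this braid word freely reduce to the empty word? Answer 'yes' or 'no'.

Gen 1 (s1): push. Stack: [s1]
Gen 2 (s1^-1): cancels prior s1. Stack: []
Gen 3 (s1^-1): push. Stack: [s1^-1]
Gen 4 (s3): push. Stack: [s1^-1 s3]
Reduced word: s1^-1 s3

Answer: no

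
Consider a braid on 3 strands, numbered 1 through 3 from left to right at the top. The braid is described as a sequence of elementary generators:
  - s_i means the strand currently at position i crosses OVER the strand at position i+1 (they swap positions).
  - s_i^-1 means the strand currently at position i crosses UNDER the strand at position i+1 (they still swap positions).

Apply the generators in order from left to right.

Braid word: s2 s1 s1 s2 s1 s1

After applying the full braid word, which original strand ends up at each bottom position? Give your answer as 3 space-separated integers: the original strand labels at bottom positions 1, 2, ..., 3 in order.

Gen 1 (s2): strand 2 crosses over strand 3. Perm now: [1 3 2]
Gen 2 (s1): strand 1 crosses over strand 3. Perm now: [3 1 2]
Gen 3 (s1): strand 3 crosses over strand 1. Perm now: [1 3 2]
Gen 4 (s2): strand 3 crosses over strand 2. Perm now: [1 2 3]
Gen 5 (s1): strand 1 crosses over strand 2. Perm now: [2 1 3]
Gen 6 (s1): strand 2 crosses over strand 1. Perm now: [1 2 3]

Answer: 1 2 3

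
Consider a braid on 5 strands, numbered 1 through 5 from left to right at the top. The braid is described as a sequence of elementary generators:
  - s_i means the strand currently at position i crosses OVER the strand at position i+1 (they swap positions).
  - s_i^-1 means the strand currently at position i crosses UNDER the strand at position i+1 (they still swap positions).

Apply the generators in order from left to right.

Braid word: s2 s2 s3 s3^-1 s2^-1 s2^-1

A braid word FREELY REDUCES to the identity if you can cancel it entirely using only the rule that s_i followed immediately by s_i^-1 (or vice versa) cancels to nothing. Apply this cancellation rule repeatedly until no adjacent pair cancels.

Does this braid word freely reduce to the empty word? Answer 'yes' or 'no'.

Answer: yes

Derivation:
Gen 1 (s2): push. Stack: [s2]
Gen 2 (s2): push. Stack: [s2 s2]
Gen 3 (s3): push. Stack: [s2 s2 s3]
Gen 4 (s3^-1): cancels prior s3. Stack: [s2 s2]
Gen 5 (s2^-1): cancels prior s2. Stack: [s2]
Gen 6 (s2^-1): cancels prior s2. Stack: []
Reduced word: (empty)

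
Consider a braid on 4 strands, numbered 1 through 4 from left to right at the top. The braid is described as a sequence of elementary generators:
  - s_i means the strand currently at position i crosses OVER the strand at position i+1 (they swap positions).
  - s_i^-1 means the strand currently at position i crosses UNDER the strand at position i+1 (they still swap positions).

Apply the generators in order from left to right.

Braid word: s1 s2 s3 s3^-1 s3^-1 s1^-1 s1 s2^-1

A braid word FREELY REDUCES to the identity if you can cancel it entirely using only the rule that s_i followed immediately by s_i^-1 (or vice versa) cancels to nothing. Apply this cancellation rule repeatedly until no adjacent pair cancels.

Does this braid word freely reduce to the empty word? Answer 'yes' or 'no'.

Gen 1 (s1): push. Stack: [s1]
Gen 2 (s2): push. Stack: [s1 s2]
Gen 3 (s3): push. Stack: [s1 s2 s3]
Gen 4 (s3^-1): cancels prior s3. Stack: [s1 s2]
Gen 5 (s3^-1): push. Stack: [s1 s2 s3^-1]
Gen 6 (s1^-1): push. Stack: [s1 s2 s3^-1 s1^-1]
Gen 7 (s1): cancels prior s1^-1. Stack: [s1 s2 s3^-1]
Gen 8 (s2^-1): push. Stack: [s1 s2 s3^-1 s2^-1]
Reduced word: s1 s2 s3^-1 s2^-1

Answer: no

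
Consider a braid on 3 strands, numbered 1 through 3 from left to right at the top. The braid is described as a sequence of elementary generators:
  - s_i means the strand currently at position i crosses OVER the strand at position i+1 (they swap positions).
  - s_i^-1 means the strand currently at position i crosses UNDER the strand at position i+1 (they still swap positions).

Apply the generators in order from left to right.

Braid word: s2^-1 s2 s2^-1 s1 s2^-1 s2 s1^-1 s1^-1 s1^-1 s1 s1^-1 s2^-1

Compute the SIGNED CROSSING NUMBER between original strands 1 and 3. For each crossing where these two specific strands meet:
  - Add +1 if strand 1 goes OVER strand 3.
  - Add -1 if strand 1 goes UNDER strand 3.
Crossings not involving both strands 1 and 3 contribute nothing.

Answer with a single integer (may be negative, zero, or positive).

Gen 1: crossing 2x3. Both 1&3? no. Sum: 0
Gen 2: crossing 3x2. Both 1&3? no. Sum: 0
Gen 3: crossing 2x3. Both 1&3? no. Sum: 0
Gen 4: 1 over 3. Both 1&3? yes. Contrib: +1. Sum: 1
Gen 5: crossing 1x2. Both 1&3? no. Sum: 1
Gen 6: crossing 2x1. Both 1&3? no. Sum: 1
Gen 7: 3 under 1. Both 1&3? yes. Contrib: +1. Sum: 2
Gen 8: 1 under 3. Both 1&3? yes. Contrib: -1. Sum: 1
Gen 9: 3 under 1. Both 1&3? yes. Contrib: +1. Sum: 2
Gen 10: 1 over 3. Both 1&3? yes. Contrib: +1. Sum: 3
Gen 11: 3 under 1. Both 1&3? yes. Contrib: +1. Sum: 4
Gen 12: crossing 3x2. Both 1&3? no. Sum: 4

Answer: 4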